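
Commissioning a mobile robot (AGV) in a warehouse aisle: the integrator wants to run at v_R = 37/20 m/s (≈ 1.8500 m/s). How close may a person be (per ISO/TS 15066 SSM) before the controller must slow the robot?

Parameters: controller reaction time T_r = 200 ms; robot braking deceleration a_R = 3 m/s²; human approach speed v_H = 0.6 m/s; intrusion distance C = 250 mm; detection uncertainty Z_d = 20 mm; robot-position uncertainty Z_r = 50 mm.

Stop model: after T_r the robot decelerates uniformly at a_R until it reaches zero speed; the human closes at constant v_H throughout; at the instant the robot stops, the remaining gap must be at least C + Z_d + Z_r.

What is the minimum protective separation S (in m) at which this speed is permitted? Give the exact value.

braking lasts T_s = (37/20)/3 = 0.6167 s
robot covers v_R·T_r = 1.8500·0.2000 = 0.3700 m before braking
robot under decel: 1.8500²/(2·3.0000) = 0.5704 m
human over T_r+T_s: 0.6000·(0.2000+0.6167) = 0.4900 m
margins: 0.2500+0.0200+0.0500 = 0.3200 m
S_min ≈ 0.3700+0.5704+0.4900+0.3200  ⇒  S_min = 4201/2400 m

S_min = 4201/2400 m = 1.7504 m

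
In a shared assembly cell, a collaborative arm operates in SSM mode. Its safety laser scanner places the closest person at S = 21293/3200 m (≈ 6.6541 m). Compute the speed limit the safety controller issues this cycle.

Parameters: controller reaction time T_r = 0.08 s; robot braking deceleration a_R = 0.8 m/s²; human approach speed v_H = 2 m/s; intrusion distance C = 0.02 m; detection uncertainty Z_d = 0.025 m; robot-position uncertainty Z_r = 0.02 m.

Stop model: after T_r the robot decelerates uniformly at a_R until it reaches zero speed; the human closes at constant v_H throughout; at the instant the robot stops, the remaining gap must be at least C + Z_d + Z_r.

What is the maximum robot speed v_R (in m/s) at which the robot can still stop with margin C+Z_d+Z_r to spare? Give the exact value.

collect terms ⇒ (5/8)·v_R² + (129/50)·v_R + (-20573/3200) = 0
  disc = (129/50)² − 4·(5/8)·(-20573/3200) = 3636649/160000 ; √disc = 1907/400
  v_R = (−(129/50) + 1907/400) / (2·(5/8)) = 7/4 m/s
check:
T_s = v_R/a_R = (7/4)/(4/5) = 2.1875 s
reaction-phase robot travel = 1.7500·0.0800 = 0.1400 m
robot under decel: 1.7500²/(2·0.8000) = 1.9141 m
human closes 2.0000·2.2675 = 4.5350 m
residual clearance needed = 0.0200+0.0250+0.0200 = 0.0650 m
sum ≈ 0.1400+1.9141+4.5350+0.0650 ≈ 6.6541 m = S ✓

v_R_max = 7/4 m/s = 1.7500 m/s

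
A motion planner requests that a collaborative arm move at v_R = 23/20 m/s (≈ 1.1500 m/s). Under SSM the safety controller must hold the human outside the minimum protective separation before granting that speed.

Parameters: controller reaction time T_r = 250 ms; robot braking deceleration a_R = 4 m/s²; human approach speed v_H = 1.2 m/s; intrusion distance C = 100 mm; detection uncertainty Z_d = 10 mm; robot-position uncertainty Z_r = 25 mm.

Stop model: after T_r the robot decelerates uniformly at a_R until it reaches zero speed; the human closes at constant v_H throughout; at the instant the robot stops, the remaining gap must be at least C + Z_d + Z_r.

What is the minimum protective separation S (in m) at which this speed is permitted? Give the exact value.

S_min = 789/640 m = 1.2328 m

braking lasts T_s = (23/20)/4 = 0.2875 s
robot in T_r: 1.1500·0.2500 = 0.2875 m
braking distance = 1.1500²/(2·4.0000) = 0.1653 m
human closes 1.2000·0.5375 = 0.6450 m
residual clearance needed = 0.1000+0.0100+0.0250 = 0.1350 m
S_min ≈ 0.2875+0.1653+0.6450+0.1350  ⇒  S_min = 789/640 m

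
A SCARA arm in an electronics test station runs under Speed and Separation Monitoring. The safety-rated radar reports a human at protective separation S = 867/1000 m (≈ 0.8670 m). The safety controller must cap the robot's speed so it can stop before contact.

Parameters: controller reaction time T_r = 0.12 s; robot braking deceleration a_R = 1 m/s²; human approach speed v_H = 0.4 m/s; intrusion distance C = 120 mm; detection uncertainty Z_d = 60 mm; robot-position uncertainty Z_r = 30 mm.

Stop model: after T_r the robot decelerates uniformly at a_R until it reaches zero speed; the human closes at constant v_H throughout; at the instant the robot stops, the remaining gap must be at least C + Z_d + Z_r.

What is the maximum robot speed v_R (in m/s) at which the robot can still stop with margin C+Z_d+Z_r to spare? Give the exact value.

collect terms ⇒ (1/2)·v_R² + (13/25)·v_R + (-609/1000) = 0
  disc = (13/25)² − 4·(1/2)·(-609/1000) = 3721/2500 ; √disc = 61/50
  v_R = (−(13/25) + 61/50) / (2·(1/2)) = 7/10 m/s
check:
T_s = v_R/a_R = (7/10)/1 = 0.7000 s
robot in T_r: 0.7000·0.1200 = 0.0840 m
braking distance = 0.7000²/(2·1.0000) = 0.2450 m
human over T_r+T_s: 0.4000·(0.1200+0.7000) = 0.3280 m
residual clearance needed = 0.1200+0.0600+0.0300 = 0.2100 m
sum ≈ 0.0840+0.2450+0.3280+0.2100 ≈ 0.8670 m = S ✓

v_R_max = 7/10 m/s = 0.7000 m/s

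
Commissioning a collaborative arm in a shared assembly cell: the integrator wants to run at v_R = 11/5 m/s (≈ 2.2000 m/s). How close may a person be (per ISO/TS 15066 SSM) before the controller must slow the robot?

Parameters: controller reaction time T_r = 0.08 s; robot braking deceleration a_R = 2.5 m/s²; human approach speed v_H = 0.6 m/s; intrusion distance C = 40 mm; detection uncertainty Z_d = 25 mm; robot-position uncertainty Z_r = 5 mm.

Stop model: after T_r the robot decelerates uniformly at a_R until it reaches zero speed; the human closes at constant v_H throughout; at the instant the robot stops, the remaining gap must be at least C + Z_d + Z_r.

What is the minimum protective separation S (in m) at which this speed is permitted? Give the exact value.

S_min = 179/100 m = 1.7900 m

braking lasts T_s = (11/5)/(5/2) = 0.8800 s
robot in T_r: 2.2000·0.0800 = 0.1760 m
robot under decel: 2.2000²/(2·2.5000) = 0.9680 m
person approaches 0.6000·(0.0800+0.8800) = 0.5760 m
residual clearance needed = 0.0400+0.0250+0.0050 = 0.0700 m
S_min ≈ 0.1760+0.9680+0.5760+0.0700  ⇒  S_min = 179/100 m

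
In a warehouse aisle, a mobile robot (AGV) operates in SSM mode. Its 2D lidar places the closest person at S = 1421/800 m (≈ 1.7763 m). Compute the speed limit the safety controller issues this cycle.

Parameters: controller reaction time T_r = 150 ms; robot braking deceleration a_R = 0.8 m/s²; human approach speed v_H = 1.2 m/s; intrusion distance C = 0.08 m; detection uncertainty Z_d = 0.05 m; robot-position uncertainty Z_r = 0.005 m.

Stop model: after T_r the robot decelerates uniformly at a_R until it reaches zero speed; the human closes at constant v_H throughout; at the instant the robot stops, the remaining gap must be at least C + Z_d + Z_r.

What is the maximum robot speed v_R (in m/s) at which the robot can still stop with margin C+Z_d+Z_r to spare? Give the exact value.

quadratic (5/8)·v² + (33/20)·v + (-1169/800) = 0
  disc = (33/20)² − 4·(5/8)·(-1169/800) = 10201/1600 ; √disc = 101/40
  v_R = (−(33/20) + 101/40) / (2·(5/8)) = 7/10 m/s
check:
braking lasts T_s = (7/10)/(4/5) = 0.8750 s
robot covers v_R·T_r = 0.7000·0.1500 = 0.1050 m before braking
robot covers 0.7000·0.8750 − ½·0.8000·0.8750² = 0.3063 m while stopping
human closes 1.2000·1.0250 = 1.2300 m
residual clearance needed = 0.0800+0.0500+0.0050 = 0.1350 m
sum ≈ 0.1050+0.3063+1.2300+0.1350 ≈ 1.7763 m = S ✓

v_R_max = 7/10 m/s = 0.7000 m/s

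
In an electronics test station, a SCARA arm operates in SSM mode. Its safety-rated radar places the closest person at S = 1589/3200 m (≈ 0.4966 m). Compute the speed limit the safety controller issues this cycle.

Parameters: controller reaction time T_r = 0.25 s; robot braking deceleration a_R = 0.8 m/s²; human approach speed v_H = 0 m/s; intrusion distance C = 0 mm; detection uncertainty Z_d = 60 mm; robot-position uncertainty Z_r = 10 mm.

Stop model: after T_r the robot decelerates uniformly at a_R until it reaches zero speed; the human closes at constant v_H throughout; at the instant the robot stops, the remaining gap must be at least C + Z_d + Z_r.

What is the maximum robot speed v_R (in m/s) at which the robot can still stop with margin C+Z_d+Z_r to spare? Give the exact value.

collect terms ⇒ (5/8)·v_R² + (1/4)·v_R + (-273/640) = 0
  disc = (1/4)² − 4·(5/8)·(-273/640) = 289/256 ; √disc = 17/16
  v_R = (−(1/4) + 17/16) / (2·(5/8)) = 13/20 m/s
check:
stop time T_s = (13/20)/(4/5) = 0.8125 s
robot in T_r: 0.6500·0.2500 = 0.1625 m
robot under decel: 0.6500²/(2·0.8000) = 0.2641 m
human over T_r+T_s: 0.0000·(0.2500+0.8125) = 0.0000 m
margins: 0.0000+0.0600+0.0100 = 0.0700 m
sum ≈ 0.1625+0.2641+0.0000+0.0700 ≈ 0.4966 m = S ✓

v_R_max = 13/20 m/s = 0.6500 m/s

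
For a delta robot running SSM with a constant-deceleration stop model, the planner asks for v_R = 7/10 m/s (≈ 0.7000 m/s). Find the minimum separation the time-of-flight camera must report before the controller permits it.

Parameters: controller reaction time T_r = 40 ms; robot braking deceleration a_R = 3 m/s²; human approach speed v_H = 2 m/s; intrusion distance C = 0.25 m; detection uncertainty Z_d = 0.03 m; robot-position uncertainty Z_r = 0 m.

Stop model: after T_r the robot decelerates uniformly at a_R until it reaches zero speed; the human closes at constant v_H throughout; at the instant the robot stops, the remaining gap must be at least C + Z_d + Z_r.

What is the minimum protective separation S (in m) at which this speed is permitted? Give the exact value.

T_s = v_R/a_R = (7/10)/3 = 0.2333 s
robot covers v_R·T_r = 0.7000·0.0400 = 0.0280 m before braking
braking distance = 0.7000²/(2·3.0000) = 0.0817 m
human closes 2.0000·0.2733 = 0.5467 m
margins: 0.2500+0.0300+0.0000 = 0.2800 m
S_min ≈ 0.0280+0.0817+0.5467+0.2800  ⇒  S_min = 2809/3000 m

S_min = 2809/3000 m = 0.9363 m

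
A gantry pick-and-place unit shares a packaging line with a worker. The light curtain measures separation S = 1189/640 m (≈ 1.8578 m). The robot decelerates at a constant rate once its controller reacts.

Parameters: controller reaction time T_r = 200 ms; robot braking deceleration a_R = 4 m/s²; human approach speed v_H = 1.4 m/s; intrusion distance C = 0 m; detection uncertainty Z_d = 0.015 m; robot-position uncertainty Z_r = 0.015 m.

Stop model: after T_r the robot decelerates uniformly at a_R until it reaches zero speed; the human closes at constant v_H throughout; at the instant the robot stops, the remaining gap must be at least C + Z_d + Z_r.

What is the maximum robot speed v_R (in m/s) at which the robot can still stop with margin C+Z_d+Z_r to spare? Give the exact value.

v_R_max = 39/20 m/s = 1.9500 m/s

at the boundary: (1/8)·v² + (11/20)·v + (-4953/3200) = 0
  disc = (11/20)² − 4·(1/8)·(-4953/3200) = 6889/6400 ; √disc = 83/80
  v_R = (−(11/20) + 83/80) / (2·(1/8)) = 39/20 m/s
check:
braking lasts T_s = (39/20)/4 = 0.4875 s
robot in T_r: 1.9500·0.2000 = 0.3900 m
robot covers 1.9500·0.4875 − ½·4.0000·0.4875² = 0.4753 m while stopping
human over T_r+T_s: 1.4000·(0.2000+0.4875) = 0.9625 m
residual clearance needed = 0.0000+0.0150+0.0150 = 0.0300 m
sum ≈ 0.3900+0.4753+0.9625+0.0300 ≈ 1.8578 m = S ✓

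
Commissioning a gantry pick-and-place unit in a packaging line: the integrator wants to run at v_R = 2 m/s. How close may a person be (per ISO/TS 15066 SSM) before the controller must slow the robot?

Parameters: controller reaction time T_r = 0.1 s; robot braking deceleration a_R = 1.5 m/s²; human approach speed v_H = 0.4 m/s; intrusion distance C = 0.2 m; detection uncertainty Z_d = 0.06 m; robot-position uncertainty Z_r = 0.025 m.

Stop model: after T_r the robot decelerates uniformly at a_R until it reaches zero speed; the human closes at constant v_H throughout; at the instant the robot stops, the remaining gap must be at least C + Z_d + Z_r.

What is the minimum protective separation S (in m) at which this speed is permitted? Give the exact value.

T_s = v_R/a_R = 2/(3/2) = 1.3333 s
reaction-phase robot travel = 2.0000·0.1000 = 0.2000 m
braking distance = 2.0000²/(2·1.5000) = 1.3333 m
human over T_r+T_s: 0.4000·(0.1000+1.3333) = 0.5733 m
C+Z_d+Z_r = 0.2000+0.0600+0.0250 = 0.2850 m
S_min ≈ 0.2000+1.3333+0.5733+0.2850  ⇒  S_min = 287/120 m

S_min = 287/120 m = 2.3917 m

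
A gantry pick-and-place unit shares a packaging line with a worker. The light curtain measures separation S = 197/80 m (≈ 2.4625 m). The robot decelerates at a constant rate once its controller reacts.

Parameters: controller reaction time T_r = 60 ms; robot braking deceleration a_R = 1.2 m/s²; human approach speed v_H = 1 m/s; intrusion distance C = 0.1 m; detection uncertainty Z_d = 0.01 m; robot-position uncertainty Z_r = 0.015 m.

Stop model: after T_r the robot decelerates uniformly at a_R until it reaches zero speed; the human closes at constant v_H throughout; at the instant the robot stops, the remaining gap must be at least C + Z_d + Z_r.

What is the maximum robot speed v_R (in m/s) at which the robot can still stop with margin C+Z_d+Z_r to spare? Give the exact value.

v_R_max = 3/2 m/s = 1.5000 m/s

quadratic (5/12)·v² + (67/75)·v + (-911/400) = 0
  disc = (67/75)² − 4·(5/12)·(-911/400) = 413449/90000 ; √disc = 643/300
  v_R = (−(67/75) + 643/300) / (2·(5/12)) = 3/2 m/s
check:
T_s = v_R/a_R = (3/2)/(6/5) = 1.2500 s
robot in T_r: 1.5000·0.0600 = 0.0900 m
robot under decel: 1.5000²/(2·1.2000) = 0.9375 m
human over T_r+T_s: 1.0000·(0.0600+1.2500) = 1.3100 m
residual clearance needed = 0.1000+0.0100+0.0150 = 0.1250 m
sum ≈ 0.0900+0.9375+1.3100+0.1250 ≈ 2.4625 m = S ✓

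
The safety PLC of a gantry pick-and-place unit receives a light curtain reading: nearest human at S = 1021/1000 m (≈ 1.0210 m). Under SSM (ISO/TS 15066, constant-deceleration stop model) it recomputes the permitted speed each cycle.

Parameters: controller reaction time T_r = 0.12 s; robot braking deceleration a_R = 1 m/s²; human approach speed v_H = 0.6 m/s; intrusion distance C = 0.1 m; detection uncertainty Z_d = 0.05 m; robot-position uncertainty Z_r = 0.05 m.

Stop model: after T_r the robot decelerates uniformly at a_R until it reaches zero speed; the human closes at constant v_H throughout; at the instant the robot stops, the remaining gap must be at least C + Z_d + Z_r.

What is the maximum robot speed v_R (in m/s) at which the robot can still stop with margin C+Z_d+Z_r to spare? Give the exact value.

v_R_max = 7/10 m/s = 0.7000 m/s

collect terms ⇒ (1/2)·v_R² + (18/25)·v_R + (-749/1000) = 0
  disc = (18/25)² − 4·(1/2)·(-749/1000) = 5041/2500 ; √disc = 71/50
  v_R = (−(18/25) + 71/50) / (2·(1/2)) = 7/10 m/s
check:
stop time T_s = (7/10)/1 = 0.7000 s
reaction-phase robot travel = 0.7000·0.1200 = 0.0840 m
braking distance = 0.7000²/(2·1.0000) = 0.2450 m
person approaches 0.6000·(0.1200+0.7000) = 0.4920 m
residual clearance needed = 0.1000+0.0500+0.0500 = 0.2000 m
sum ≈ 0.0840+0.2450+0.4920+0.2000 ≈ 1.0210 m = S ✓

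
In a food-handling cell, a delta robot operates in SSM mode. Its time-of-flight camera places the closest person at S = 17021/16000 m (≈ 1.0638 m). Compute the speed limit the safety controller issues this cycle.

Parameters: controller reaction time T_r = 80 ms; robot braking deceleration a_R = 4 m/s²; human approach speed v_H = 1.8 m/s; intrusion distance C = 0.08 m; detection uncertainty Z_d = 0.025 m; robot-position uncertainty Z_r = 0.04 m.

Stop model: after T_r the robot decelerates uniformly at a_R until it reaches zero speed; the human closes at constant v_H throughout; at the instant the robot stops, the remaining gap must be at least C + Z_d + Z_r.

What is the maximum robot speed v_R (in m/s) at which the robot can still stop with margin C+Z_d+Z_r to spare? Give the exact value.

v_R_max = 23/20 m/s = 1.1500 m/s

collect terms ⇒ (1/8)·v_R² + (53/100)·v_R + (-12397/16000) = 0
  disc = (53/100)² − 4·(1/8)·(-12397/16000) = 106929/160000 ; √disc = 327/400
  v_R = (−(53/100) + 327/400) / (2·(1/8)) = 23/20 m/s
check:
stop time T_s = (23/20)/4 = 0.2875 s
reaction-phase robot travel = 1.1500·0.0800 = 0.0920 m
robot covers 1.1500·0.2875 − ½·4.0000·0.2875² = 0.1653 m while stopping
person approaches 1.8000·(0.0800+0.2875) = 0.6615 m
residual clearance needed = 0.0800+0.0250+0.0400 = 0.1450 m
sum ≈ 0.0920+0.1653+0.6615+0.1450 ≈ 1.0638 m = S ✓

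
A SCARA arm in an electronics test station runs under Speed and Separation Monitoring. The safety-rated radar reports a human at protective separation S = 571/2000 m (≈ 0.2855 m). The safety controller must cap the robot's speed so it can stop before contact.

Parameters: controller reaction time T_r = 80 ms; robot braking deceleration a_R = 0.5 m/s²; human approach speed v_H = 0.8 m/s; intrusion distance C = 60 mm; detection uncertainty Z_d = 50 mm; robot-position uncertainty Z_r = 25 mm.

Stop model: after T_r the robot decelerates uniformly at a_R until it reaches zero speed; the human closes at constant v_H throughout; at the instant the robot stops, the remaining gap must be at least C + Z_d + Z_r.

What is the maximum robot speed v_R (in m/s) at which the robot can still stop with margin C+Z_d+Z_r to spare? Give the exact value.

collect terms ⇒ (1)·v_R² + (42/25)·v_R + (-173/2000) = 0
  disc = (42/25)² − 4·(1)·(-173/2000) = 7921/2500 ; √disc = 89/50
  v_R = (−(42/25) + 89/50) / (2·(1)) = 1/20 m/s
check:
stop time T_s = (1/20)/(1/2) = 0.1000 s
reaction-phase robot travel = 0.0500·0.0800 = 0.0040 m
robot covers 0.0500·0.1000 − ½·0.5000·0.1000² = 0.0025 m while stopping
human closes 0.8000·0.1800 = 0.1440 m
margins: 0.0600+0.0500+0.0250 = 0.1350 m
sum ≈ 0.0040+0.0025+0.1440+0.1350 ≈ 0.2855 m = S ✓

v_R_max = 1/20 m/s = 0.0500 m/s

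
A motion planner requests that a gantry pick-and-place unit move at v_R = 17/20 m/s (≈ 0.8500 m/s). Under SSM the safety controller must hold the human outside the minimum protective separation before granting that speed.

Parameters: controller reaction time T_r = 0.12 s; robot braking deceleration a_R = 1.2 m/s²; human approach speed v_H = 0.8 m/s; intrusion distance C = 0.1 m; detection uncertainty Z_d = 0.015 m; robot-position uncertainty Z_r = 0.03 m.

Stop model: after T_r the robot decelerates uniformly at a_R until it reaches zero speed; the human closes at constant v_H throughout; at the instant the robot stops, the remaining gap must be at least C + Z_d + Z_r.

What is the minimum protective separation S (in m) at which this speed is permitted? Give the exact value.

S_min = 29057/24000 m = 1.2107 m

stop time T_s = (17/20)/(6/5) = 0.7083 s
robot in T_r: 0.8500·0.1200 = 0.1020 m
robot under decel: 0.8500²/(2·1.2000) = 0.3010 m
person approaches 0.8000·(0.1200+0.7083) = 0.6627 m
residual clearance needed = 0.1000+0.0150+0.0300 = 0.1450 m
S_min ≈ 0.1020+0.3010+0.6627+0.1450  ⇒  S_min = 29057/24000 m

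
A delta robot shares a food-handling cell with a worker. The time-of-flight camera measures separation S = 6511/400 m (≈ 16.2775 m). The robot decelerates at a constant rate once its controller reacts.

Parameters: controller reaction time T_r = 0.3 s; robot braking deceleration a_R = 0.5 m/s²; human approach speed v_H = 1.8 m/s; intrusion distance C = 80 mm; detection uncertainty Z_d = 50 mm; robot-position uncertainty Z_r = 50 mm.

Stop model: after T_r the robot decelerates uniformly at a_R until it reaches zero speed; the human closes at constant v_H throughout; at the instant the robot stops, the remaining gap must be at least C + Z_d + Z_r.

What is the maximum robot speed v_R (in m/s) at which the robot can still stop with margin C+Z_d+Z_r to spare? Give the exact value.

collect terms ⇒ (1)·v_R² + (39/10)·v_R + (-6223/400) = 0
  disc = (39/10)² − 4·(1)·(-6223/400) = 1936/25 ; √disc = 44/5
  v_R = (−(39/10) + 44/5) / (2·(1)) = 49/20 m/s
check:
stop time T_s = (49/20)/(1/2) = 4.9000 s
robot covers v_R·T_r = 2.4500·0.3000 = 0.7350 m before braking
robot covers 2.4500·4.9000 − ½·0.5000·4.9000² = 6.0025 m while stopping
person approaches 1.8000·(0.3000+4.9000) = 9.3600 m
residual clearance needed = 0.0800+0.0500+0.0500 = 0.1800 m
sum ≈ 0.7350+6.0025+9.3600+0.1800 ≈ 16.2775 m = S ✓

v_R_max = 49/20 m/s = 2.4500 m/s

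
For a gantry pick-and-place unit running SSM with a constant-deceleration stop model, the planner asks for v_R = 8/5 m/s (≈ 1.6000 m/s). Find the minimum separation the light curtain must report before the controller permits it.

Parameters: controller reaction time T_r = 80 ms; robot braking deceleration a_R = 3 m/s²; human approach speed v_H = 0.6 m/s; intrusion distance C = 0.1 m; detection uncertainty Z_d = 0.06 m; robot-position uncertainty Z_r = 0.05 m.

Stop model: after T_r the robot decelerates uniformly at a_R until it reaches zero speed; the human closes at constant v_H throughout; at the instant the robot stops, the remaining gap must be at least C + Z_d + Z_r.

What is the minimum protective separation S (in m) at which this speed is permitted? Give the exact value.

braking lasts T_s = (8/5)/3 = 0.5333 s
robot in T_r: 1.6000·0.0800 = 0.1280 m
robot under decel: 1.6000²/(2·3.0000) = 0.4267 m
person approaches 0.6000·(0.0800+0.5333) = 0.3680 m
margins: 0.1000+0.0600+0.0500 = 0.2100 m
S_min ≈ 0.1280+0.4267+0.3680+0.2100  ⇒  S_min = 1699/1500 m

S_min = 1699/1500 m = 1.1327 m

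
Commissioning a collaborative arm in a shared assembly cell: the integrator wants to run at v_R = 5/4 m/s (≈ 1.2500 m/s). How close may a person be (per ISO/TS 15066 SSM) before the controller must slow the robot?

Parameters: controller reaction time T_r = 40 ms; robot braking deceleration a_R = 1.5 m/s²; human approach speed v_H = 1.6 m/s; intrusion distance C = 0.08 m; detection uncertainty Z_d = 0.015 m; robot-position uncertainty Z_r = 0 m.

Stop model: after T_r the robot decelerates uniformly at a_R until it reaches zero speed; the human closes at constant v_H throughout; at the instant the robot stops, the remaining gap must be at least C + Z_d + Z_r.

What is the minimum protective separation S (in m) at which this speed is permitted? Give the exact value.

stop time T_s = (5/4)/(3/2) = 0.8333 s
reaction-phase robot travel = 1.2500·0.0400 = 0.0500 m
robot under decel: 1.2500²/(2·1.5000) = 0.5208 m
human closes 1.6000·0.8733 = 1.3973 m
margins: 0.0800+0.0150+0.0000 = 0.0950 m
S_min ≈ 0.0500+0.5208+1.3973+0.0950  ⇒  S_min = 12379/6000 m

S_min = 12379/6000 m = 2.0632 m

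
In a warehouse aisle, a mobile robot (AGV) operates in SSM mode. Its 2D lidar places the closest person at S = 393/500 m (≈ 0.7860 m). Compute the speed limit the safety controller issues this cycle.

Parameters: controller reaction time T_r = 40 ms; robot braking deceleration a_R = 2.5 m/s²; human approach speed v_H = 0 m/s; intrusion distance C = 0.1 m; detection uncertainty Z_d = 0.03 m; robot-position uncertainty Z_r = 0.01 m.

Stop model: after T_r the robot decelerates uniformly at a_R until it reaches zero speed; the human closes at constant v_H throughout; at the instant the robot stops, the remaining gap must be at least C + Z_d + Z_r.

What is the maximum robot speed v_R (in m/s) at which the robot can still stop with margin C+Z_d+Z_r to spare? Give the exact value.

at the boundary: (1/5)·v² + (1/25)·v + (-323/500) = 0
  disc = (1/25)² − 4·(1/5)·(-323/500) = 324/625 ; √disc = 18/25
  v_R = (−(1/25) + 18/25) / (2·(1/5)) = 17/10 m/s
check:
stop time T_s = (17/10)/(5/2) = 0.6800 s
robot covers v_R·T_r = 1.7000·0.0400 = 0.0680 m before braking
braking distance = 1.7000²/(2·2.5000) = 0.5780 m
human over T_r+T_s: 0.0000·(0.0400+0.6800) = 0.0000 m
margins: 0.1000+0.0300+0.0100 = 0.1400 m
sum ≈ 0.0680+0.5780+0.0000+0.1400 ≈ 0.7860 m = S ✓

v_R_max = 17/10 m/s = 1.7000 m/s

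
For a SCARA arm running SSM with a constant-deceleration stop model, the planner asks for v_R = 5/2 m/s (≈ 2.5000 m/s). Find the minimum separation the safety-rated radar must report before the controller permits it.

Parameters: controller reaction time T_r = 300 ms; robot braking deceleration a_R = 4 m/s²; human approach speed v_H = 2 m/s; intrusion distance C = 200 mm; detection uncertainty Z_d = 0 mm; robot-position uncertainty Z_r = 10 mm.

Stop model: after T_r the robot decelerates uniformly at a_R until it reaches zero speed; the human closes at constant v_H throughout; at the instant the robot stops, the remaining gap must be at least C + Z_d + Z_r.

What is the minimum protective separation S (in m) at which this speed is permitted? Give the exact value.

S_min = 2873/800 m = 3.5913 m

T_s = v_R/a_R = (5/2)/4 = 0.6250 s
robot in T_r: 2.5000·0.3000 = 0.7500 m
robot covers 2.5000·0.6250 − ½·4.0000·0.6250² = 0.7812 m while stopping
human closes 2.0000·0.9250 = 1.8500 m
margins: 0.2000+0.0000+0.0100 = 0.2100 m
S_min ≈ 0.7500+0.7812+1.8500+0.2100  ⇒  S_min = 2873/800 m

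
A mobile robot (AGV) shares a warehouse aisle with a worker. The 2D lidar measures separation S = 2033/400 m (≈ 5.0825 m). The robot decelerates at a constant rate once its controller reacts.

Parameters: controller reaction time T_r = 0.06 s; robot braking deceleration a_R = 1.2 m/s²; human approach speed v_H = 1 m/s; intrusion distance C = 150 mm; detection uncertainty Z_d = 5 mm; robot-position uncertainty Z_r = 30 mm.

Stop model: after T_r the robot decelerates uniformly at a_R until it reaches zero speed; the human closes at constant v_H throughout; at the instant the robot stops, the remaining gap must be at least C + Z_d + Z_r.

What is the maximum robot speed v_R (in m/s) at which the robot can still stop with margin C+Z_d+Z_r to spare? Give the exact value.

v_R_max = 5/2 m/s = 2.5000 m/s

quadratic (5/12)·v² + (67/75)·v + (-387/80) = 0
  disc = (67/75)² − 4·(5/12)·(-387/80) = 797449/90000 ; √disc = 893/300
  v_R = (−(67/75) + 893/300) / (2·(5/12)) = 5/2 m/s
check:
T_s = v_R/a_R = (5/2)/(6/5) = 2.0833 s
robot covers v_R·T_r = 2.5000·0.0600 = 0.1500 m before braking
robot under decel: 2.5000²/(2·1.2000) = 2.6042 m
person approaches 1.0000·(0.0600+2.0833) = 2.1433 m
margins: 0.1500+0.0050+0.0300 = 0.1850 m
sum ≈ 0.1500+2.6042+2.1433+0.1850 ≈ 5.0825 m = S ✓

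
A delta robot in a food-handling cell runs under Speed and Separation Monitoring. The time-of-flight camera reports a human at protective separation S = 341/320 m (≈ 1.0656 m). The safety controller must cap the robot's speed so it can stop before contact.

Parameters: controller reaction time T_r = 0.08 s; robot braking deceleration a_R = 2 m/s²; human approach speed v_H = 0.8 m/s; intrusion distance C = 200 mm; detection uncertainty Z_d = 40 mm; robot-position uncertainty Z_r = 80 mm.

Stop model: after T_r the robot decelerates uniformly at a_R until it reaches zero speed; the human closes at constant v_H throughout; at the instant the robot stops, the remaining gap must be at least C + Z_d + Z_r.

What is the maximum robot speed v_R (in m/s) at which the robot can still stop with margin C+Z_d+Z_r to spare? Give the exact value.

quadratic (1/4)·v² + (12/25)·v + (-5453/8000) = 0
  disc = (12/25)² − 4·(1/4)·(-5453/8000) = 36481/40000 ; √disc = 191/200
  v_R = (−(12/25) + 191/200) / (2·(1/4)) = 19/20 m/s
check:
braking lasts T_s = (19/20)/2 = 0.4750 s
reaction-phase robot travel = 0.9500·0.0800 = 0.0760 m
robot covers 0.9500·0.4750 − ½·2.0000·0.4750² = 0.2256 m while stopping
human over T_r+T_s: 0.8000·(0.0800+0.4750) = 0.4440 m
residual clearance needed = 0.2000+0.0400+0.0800 = 0.3200 m
sum ≈ 0.0760+0.2256+0.4440+0.3200 ≈ 1.0656 m = S ✓

v_R_max = 19/20 m/s = 0.9500 m/s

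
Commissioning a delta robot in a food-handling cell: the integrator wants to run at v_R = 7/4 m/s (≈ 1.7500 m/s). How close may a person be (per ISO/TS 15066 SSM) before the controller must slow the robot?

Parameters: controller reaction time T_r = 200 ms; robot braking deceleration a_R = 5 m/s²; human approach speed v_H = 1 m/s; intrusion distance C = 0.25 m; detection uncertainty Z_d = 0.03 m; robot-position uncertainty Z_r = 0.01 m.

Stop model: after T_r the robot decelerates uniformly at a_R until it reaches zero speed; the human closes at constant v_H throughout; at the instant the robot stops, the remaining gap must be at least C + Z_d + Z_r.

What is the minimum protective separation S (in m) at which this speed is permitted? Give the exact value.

braking lasts T_s = (7/4)/5 = 0.3500 s
robot covers v_R·T_r = 1.7500·0.2000 = 0.3500 m before braking
robot under decel: 1.7500²/(2·5.0000) = 0.3063 m
person approaches 1.0000·(0.2000+0.3500) = 0.5500 m
residual clearance needed = 0.2500+0.0300+0.0100 = 0.2900 m
S_min ≈ 0.3500+0.3063+0.5500+0.2900  ⇒  S_min = 1197/800 m

S_min = 1197/800 m = 1.4963 m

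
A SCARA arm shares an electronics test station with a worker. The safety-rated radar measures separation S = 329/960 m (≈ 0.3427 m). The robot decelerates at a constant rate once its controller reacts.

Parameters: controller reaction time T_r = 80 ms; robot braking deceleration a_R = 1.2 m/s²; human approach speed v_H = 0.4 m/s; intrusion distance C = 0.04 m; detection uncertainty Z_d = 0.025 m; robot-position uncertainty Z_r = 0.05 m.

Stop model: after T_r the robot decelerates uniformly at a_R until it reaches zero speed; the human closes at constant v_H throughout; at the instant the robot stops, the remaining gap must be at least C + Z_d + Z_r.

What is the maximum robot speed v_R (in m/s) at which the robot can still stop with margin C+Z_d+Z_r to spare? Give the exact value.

quadratic (5/12)·v² + (31/75)·v + (-4697/24000) = 0
  disc = (31/75)² − 4·(5/12)·(-4697/24000) = 19881/40000 ; √disc = 141/200
  v_R = (−(31/75) + 141/200) / (2·(5/12)) = 7/20 m/s
check:
T_s = v_R/a_R = (7/20)/(6/5) = 0.2917 s
reaction-phase robot travel = 0.3500·0.0800 = 0.0280 m
robot under decel: 0.3500²/(2·1.2000) = 0.0510 m
human over T_r+T_s: 0.4000·(0.0800+0.2917) = 0.1487 m
margins: 0.0400+0.0250+0.0500 = 0.1150 m
sum ≈ 0.0280+0.0510+0.1487+0.1150 ≈ 0.3427 m = S ✓

v_R_max = 7/20 m/s = 0.3500 m/s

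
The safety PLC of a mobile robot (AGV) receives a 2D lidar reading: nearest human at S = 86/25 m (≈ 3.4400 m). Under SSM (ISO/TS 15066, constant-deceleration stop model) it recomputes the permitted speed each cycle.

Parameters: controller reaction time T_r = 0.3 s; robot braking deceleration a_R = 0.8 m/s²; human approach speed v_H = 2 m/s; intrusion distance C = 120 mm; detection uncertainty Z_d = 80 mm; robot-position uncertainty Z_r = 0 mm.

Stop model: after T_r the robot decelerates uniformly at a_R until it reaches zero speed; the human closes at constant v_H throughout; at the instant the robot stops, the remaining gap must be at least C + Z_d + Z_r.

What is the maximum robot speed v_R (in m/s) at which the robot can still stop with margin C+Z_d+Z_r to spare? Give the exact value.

collect terms ⇒ (5/8)·v_R² + (14/5)·v_R + (-66/25) = 0
  disc = (14/5)² − 4·(5/8)·(-66/25) = 361/25 ; √disc = 19/5
  v_R = (−(14/5) + 19/5) / (2·(5/8)) = 4/5 m/s
check:
braking lasts T_s = (4/5)/(4/5) = 1.0000 s
robot covers v_R·T_r = 0.8000·0.3000 = 0.2400 m before braking
braking distance = 0.8000²/(2·0.8000) = 0.4000 m
person approaches 2.0000·(0.3000+1.0000) = 2.6000 m
residual clearance needed = 0.1200+0.0800+0.0000 = 0.2000 m
sum ≈ 0.2400+0.4000+2.6000+0.2000 ≈ 3.4400 m = S ✓

v_R_max = 4/5 m/s = 0.8000 m/s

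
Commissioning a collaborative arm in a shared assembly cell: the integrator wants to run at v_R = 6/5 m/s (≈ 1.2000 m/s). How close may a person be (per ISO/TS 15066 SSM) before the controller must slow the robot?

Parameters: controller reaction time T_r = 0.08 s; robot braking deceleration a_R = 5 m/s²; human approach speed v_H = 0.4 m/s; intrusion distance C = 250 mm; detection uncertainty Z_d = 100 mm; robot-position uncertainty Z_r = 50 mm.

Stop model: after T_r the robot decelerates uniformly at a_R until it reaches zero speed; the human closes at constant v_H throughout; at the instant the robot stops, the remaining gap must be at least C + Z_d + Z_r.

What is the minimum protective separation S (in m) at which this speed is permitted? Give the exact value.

S_min = 96/125 m = 0.7680 m

stop time T_s = (6/5)/5 = 0.2400 s
robot in T_r: 1.2000·0.0800 = 0.0960 m
braking distance = 1.2000²/(2·5.0000) = 0.1440 m
human over T_r+T_s: 0.4000·(0.0800+0.2400) = 0.1280 m
C+Z_d+Z_r = 0.2500+0.1000+0.0500 = 0.4000 m
S_min ≈ 0.0960+0.1440+0.1280+0.4000  ⇒  S_min = 96/125 m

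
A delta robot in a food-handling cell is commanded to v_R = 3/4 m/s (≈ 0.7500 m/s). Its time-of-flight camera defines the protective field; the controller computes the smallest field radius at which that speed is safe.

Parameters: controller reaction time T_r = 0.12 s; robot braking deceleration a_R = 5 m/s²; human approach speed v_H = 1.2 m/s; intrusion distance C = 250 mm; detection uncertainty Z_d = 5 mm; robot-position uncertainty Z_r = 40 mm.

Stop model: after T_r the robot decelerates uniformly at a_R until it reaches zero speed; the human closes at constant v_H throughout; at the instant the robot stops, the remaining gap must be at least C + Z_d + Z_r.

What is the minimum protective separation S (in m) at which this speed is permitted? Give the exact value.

S_min = 3061/4000 m = 0.7652 m

braking lasts T_s = (3/4)/5 = 0.1500 s
robot in T_r: 0.7500·0.1200 = 0.0900 m
braking distance = 0.7500²/(2·5.0000) = 0.0563 m
human closes 1.2000·0.2700 = 0.3240 m
C+Z_d+Z_r = 0.2500+0.0050+0.0400 = 0.2950 m
S_min ≈ 0.0900+0.0563+0.3240+0.2950  ⇒  S_min = 3061/4000 m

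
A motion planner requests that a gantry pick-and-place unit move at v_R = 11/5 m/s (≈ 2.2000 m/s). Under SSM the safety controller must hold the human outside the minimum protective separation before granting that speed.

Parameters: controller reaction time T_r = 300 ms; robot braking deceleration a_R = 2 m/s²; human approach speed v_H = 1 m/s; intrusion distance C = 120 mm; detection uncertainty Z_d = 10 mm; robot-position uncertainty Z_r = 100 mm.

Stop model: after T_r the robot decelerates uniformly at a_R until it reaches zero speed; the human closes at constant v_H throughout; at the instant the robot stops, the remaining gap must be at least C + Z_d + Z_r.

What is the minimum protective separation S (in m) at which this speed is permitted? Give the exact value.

S_min = 7/2 m = 3.5000 m

braking lasts T_s = (11/5)/2 = 1.1000 s
reaction-phase robot travel = 2.2000·0.3000 = 0.6600 m
robot under decel: 2.2000²/(2·2.0000) = 1.2100 m
person approaches 1.0000·(0.3000+1.1000) = 1.4000 m
C+Z_d+Z_r = 0.1200+0.0100+0.1000 = 0.2300 m
S_min ≈ 0.6600+1.2100+1.4000+0.2300  ⇒  S_min = 7/2 m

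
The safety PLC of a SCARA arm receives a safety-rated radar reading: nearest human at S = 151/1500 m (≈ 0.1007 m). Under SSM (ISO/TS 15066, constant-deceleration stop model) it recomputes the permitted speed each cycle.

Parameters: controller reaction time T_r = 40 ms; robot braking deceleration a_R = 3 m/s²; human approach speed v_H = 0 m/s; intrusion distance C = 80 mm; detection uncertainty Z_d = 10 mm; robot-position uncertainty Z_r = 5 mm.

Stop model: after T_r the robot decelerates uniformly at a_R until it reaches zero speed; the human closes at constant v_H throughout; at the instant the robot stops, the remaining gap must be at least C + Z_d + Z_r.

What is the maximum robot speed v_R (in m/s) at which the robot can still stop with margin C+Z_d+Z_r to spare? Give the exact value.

quadratic (1/6)·v² + (1/25)·v + (-17/3000) = 0
  disc = (1/25)² − 4·(1/6)·(-17/3000) = 121/22500 ; √disc = 11/150
  v_R = (−(1/25) + 11/150) / (2·(1/6)) = 1/10 m/s
check:
T_s = v_R/a_R = (1/10)/3 = 0.0333 s
robot covers v_R·T_r = 0.1000·0.0400 = 0.0040 m before braking
robot under decel: 0.1000²/(2·3.0000) = 0.0017 m
human over T_r+T_s: 0.0000·(0.0400+0.0333) = 0.0000 m
C+Z_d+Z_r = 0.0800+0.0100+0.0050 = 0.0950 m
sum ≈ 0.0040+0.0017+0.0000+0.0950 ≈ 0.1007 m = S ✓

v_R_max = 1/10 m/s = 0.1000 m/s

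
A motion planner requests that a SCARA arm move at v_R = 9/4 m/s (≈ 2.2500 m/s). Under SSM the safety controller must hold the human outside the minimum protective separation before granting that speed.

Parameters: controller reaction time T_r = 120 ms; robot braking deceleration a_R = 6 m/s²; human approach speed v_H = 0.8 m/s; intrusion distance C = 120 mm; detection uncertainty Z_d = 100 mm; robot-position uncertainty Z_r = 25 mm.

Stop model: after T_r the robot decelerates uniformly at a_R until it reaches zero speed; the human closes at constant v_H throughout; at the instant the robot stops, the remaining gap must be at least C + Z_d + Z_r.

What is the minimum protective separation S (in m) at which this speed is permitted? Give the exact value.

S_min = 10663/8000 m = 1.3329 m

braking lasts T_s = (9/4)/6 = 0.3750 s
reaction-phase robot travel = 2.2500·0.1200 = 0.2700 m
braking distance = 2.2500²/(2·6.0000) = 0.4219 m
human over T_r+T_s: 0.8000·(0.1200+0.3750) = 0.3960 m
C+Z_d+Z_r = 0.1200+0.1000+0.0250 = 0.2450 m
S_min ≈ 0.2700+0.4219+0.3960+0.2450  ⇒  S_min = 10663/8000 m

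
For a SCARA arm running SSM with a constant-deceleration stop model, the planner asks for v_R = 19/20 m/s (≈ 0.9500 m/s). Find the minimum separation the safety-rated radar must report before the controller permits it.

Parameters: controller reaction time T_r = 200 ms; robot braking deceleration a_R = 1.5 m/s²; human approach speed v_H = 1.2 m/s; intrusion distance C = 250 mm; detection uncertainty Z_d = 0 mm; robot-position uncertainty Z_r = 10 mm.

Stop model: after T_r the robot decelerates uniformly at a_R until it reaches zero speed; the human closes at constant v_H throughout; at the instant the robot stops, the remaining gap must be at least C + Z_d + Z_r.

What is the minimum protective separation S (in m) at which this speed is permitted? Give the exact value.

stop time T_s = (19/20)/(3/2) = 0.6333 s
robot in T_r: 0.9500·0.2000 = 0.1900 m
robot under decel: 0.9500²/(2·1.5000) = 0.3008 m
person approaches 1.2000·(0.2000+0.6333) = 1.0000 m
margins: 0.2500+0.0000+0.0100 = 0.2600 m
S_min ≈ 0.1900+0.3008+1.0000+0.2600  ⇒  S_min = 2101/1200 m

S_min = 2101/1200 m = 1.7508 m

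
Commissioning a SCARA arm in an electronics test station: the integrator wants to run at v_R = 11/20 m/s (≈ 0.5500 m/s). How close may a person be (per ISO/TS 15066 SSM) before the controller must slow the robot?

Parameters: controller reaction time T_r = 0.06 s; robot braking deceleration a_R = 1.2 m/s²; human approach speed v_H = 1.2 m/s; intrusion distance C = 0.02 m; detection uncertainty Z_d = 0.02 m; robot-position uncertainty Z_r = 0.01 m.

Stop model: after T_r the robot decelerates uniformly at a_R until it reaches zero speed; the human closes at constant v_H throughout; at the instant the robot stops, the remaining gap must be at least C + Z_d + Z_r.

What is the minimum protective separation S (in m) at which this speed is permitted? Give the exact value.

T_s = v_R/a_R = (11/20)/(6/5) = 0.4583 s
robot in T_r: 0.5500·0.0600 = 0.0330 m
robot covers 0.5500·0.4583 − ½·1.2000·0.4583² = 0.1260 m while stopping
person approaches 1.2000·(0.0600+0.4583) = 0.6220 m
residual clearance needed = 0.0200+0.0200+0.0100 = 0.0500 m
S_min ≈ 0.0330+0.1260+0.6220+0.0500  ⇒  S_min = 3989/4800 m

S_min = 3989/4800 m = 0.8310 m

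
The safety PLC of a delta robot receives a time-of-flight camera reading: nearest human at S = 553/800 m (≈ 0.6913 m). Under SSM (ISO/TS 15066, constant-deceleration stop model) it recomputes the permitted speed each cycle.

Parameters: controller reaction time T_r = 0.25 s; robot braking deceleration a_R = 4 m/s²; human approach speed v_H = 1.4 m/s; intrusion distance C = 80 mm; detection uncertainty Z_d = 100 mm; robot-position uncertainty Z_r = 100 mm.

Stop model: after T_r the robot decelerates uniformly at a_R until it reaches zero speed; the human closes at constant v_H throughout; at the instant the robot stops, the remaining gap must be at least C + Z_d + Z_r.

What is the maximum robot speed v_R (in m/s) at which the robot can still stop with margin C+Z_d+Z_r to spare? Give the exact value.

collect terms ⇒ (1/8)·v_R² + (3/5)·v_R + (-49/800) = 0
  disc = (3/5)² − 4·(1/8)·(-49/800) = 25/64 ; √disc = 5/8
  v_R = (−(3/5) + 5/8) / (2·(1/8)) = 1/10 m/s
check:
T_s = v_R/a_R = (1/10)/4 = 0.0250 s
robot in T_r: 0.1000·0.2500 = 0.0250 m
robot under decel: 0.1000²/(2·4.0000) = 0.0013 m
person approaches 1.4000·(0.2500+0.0250) = 0.3850 m
margins: 0.0800+0.1000+0.1000 = 0.2800 m
sum ≈ 0.0250+0.0013+0.3850+0.2800 ≈ 0.6913 m = S ✓

v_R_max = 1/10 m/s = 0.1000 m/s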